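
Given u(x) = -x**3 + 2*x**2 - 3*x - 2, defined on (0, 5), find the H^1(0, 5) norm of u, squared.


||u||_{H^1}^2 = 188840/21

The H^1 norm (squared) on an interval (0, L) is
  ||u||_{H^1}^2 = ∫_0^L u(x)^2 dx + ∫_0^L u'(x)^2 dx.
Compute u'(x) = -3*x**2 + 4*x - 3.
Then u(x)^2 = x**6 - 4*x**5 + 10*x**4 - 8*x**3 + x**2 + 12*x + 4 and u'(x)^2 = 9*x**4 - 24*x**3 + 34*x**2 - 24*x + 9.
Integrate each monomial from 0 to 5 using ∫_0^5 c·x^n dx = c·5^(n+1)/(n+1):
  ∫_0^5 u(x)^2 dx = ∫_0^5 (x^6 - 4*x^5 + 10*x^4 - 8*x^3 + x^2 + 12*x + 4) dx. Term by term:
    ∫_0^5 x^6 dx = 78125/7;  ∫_0^5 -4*x^5 dx = -31250/3;  ∫_0^5 10*x^4 dx = 6250;
    ∫_0^5 -8*x^3 dx = -1250;  ∫_0^5 x^2 dx = 125/3;  ∫_0^5 12*x dx = 150;
    ∫_0^5 4 dx = 20.
  Sum: 78125/7 − 31250/3 + 6250 − 1250 + 125/3 + 150 + 20 = 41690/7.
  ∫_0^5 u'(x)^2 dx = ∫_0^5 (9*x^4 - 24*x^3 + 34*x^2 - 24*x + 9) dx. Term by term:
    ∫_0^5 9*x^4 dx = 5625;  ∫_0^5 -24*x^3 dx = -3750;  ∫_0^5 34*x^2 dx = 4250/3;
    ∫_0^5 -24*x dx = -300;  ∫_0^5 9 dx = 45.
  Sum: 5625 − 3750 + 4250/3 − 300 + 45 = 9110/3.
Adding: ||u||_{H^1}^2 = 41690/7 + 9110/3 = 188840/21.


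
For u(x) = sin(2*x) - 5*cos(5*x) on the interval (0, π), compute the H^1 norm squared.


||u||_{H^1(0,π)}^2 = 1040/21 + 655*π/2

u'(x) = 25*sin(5*x) + 2*cos(2*x).
Expand u² and (u')² and integrate term by term on (0, π), using: for integers n ≥ 1, ∫_0^π sin²(nx) dx = ∫_0^π cos²(nx) dx = π/2; for n ≠ n', ∫_0^π sin(nx)sin(n'x) dx = ∫_0^π cos(nx)cos(n'x) dx = 0; and by product-to-sum, ∫_0^π sin(nx)cos(n'x) dx = ½∫_0^π [sin((n+n')x) + sin((n−n')x)] dx, which is 0 when n+n' is even and 2n/(n²−n'²) when n+n' is odd (it need not vanish on (0, π)).
  u² squared terms: (-5)²·∫cos(5x)² dx = 25·π/2 = 25*π/2;  (1)²·∫sin(2x)² dx = 1·π/2 = π/2.
  u² cross terms: 2·(-5)·(1)·∫cos(5x)·sin(2x) dx = -10·(-4/21) = 40/21.
  So ∫_0^π u² dx = 25*π/2 + π/2 + 40/21 = 40/21 + 13*π.
  (u')² squared terms: (2)²·∫cos(2x)² dx = 4·π/2 = 2*π;  (25)²·∫sin(5x)² dx = 625·π/2 = 625*π/2.
  (u')² cross terms: 2·(2)·(25)·∫cos(2x)·sin(5x) dx = 100·(10/21) = 1000/21.
  So ∫_0^π (u')² dx = 2*π + 625*π/2 + 1000/21 = 1000/21 + 629*π/2.
||u||_{H^1}^2 = (40/21 + 13*π) + (1000/21 + 629*π/2) = 1040/21 + 655*π/2.


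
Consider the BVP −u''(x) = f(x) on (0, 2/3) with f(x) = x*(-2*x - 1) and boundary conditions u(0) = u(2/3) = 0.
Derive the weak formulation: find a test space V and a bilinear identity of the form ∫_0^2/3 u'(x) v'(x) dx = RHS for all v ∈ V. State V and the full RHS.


V = H^1_0(0, 2/3) (so v(0) = v(2/3) = 0); weak form: ∫_0^2/3 u'v' dx = ∫_0^2/3 (x*(-2*x - 1)) v dx for all v ∈ V.

Multiply both sides by a test function v and integrate from 0 to 2/3:
  ∫_0^2/3 −u''(x) v(x) dx = ∫_0^2/3 f(x) v(x) dx.
Integrate the LHS by parts once:
  ∫_0^2/3 −u'' v dx = −[u'(x) v(x)]_0^2/3 + ∫_0^2/3 u'(x) v'(x) dx.
Thus ∫_0^2/3 u'(x) v'(x) dx = ∫_0^2/3 f(x) v(x) dx + [u'(x) v(x)]_0^2/3.
Choose V so that boundary terms are either known or forced to vanish.
u is Dirichlet: u(0) = u(2/3) = 0. Let V = H^1_0(0, 2/3); then v(0) = v(2/3) = 0, and [u' v]_0^2/3 = 0.
Weak formulation: find u (satisfying any essential BC) such that ∫_0^2/3 u'(x) v'(x) dx = ∫_0^2/3 f v dx for all v ∈ V.
Substituting f(x) = x*(-2*x - 1), the right-hand side is ∫_0^2/3 (x*(-2*x - 1)) v dx.


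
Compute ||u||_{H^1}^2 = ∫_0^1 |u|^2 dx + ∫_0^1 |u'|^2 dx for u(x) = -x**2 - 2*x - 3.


||u||_{H^1}^2 = 433/15

The H^1 norm (squared) on an interval (0, L) is
  ||u||_{H^1}^2 = ∫_0^L u(x)^2 dx + ∫_0^L u'(x)^2 dx.
Compute u'(x) = -2*x - 2.
Then u(x)^2 = x**4 + 4*x**3 + 10*x**2 + 12*x + 9 and u'(x)^2 = 4*x**2 + 8*x + 4.
Integrate each monomial from 0 to 1 using ∫_0^1 c·x^n dx = c·1^(n+1)/(n+1):
  ∫_0^1 u(x)^2 dx = ∫_0^1 (x^4 + 4*x^3 + 10*x^2 + 12*x + 9) dx. Term by term:
    ∫_0^1 x^4 dx = 1/5;  ∫_0^1 4*x^3 dx = 1;  ∫_0^1 10*x^2 dx = 10/3;
    ∫_0^1 12*x dx = 6;  ∫_0^1 9 dx = 9.
  Sum: 1/5 + 1 + 10/3 + 6 + 9 = 293/15.
  ∫_0^1 u'(x)^2 dx = ∫_0^1 (4*x^2 + 8*x + 4) dx. Term by term:
    ∫_0^1 4*x^2 dx = 4/3;  ∫_0^1 8*x dx = 4;  ∫_0^1 4 dx = 4.
  Sum: 4/3 + 4 + 4 = 28/3.
Adding: ||u||_{H^1}^2 = 293/15 + 28/3 = 433/15.


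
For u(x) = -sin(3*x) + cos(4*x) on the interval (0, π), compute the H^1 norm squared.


||u||_{H^1(0,π)}^2 = 204/7 + 27*π/2

u'(x) = -4*sin(4*x) - 3*cos(3*x).
Expand u² and (u')² and integrate term by term on (0, π), using: for integers n ≥ 1, ∫_0^π sin²(nx) dx = ∫_0^π cos²(nx) dx = π/2; for n ≠ n', ∫_0^π sin(nx)sin(n'x) dx = ∫_0^π cos(nx)cos(n'x) dx = 0; and by product-to-sum, ∫_0^π sin(nx)cos(n'x) dx = ½∫_0^π [sin((n+n')x) + sin((n−n')x)] dx, which is 0 when n+n' is even and 2n/(n²−n'²) when n+n' is odd (it need not vanish on (0, π)).
  u² squared terms: (-1)²·∫sin(3x)² dx = 1·π/2 = π/2;  (1)²·∫cos(4x)² dx = 1·π/2 = π/2.
  u² cross terms: 2·(-1)·(1)·∫sin(3x)·cos(4x) dx = -2·(-6/7) = 12/7.
  So ∫_0^π u² dx = π/2 + π/2 + 12/7 = 12/7 + π.
  (u')² squared terms: (-4)²·∫sin(4x)² dx = 16·π/2 = 8*π;  (-3)²·∫cos(3x)² dx = 9·π/2 = 9*π/2.
  (u')² cross terms: 2·(-4)·(-3)·∫sin(4x)·cos(3x) dx = 24·(8/7) = 192/7.
  So ∫_0^π (u')² dx = 8*π + 9*π/2 + 192/7 = 192/7 + 25*π/2.
||u||_{H^1}^2 = (12/7 + π) + (192/7 + 25*π/2) = 204/7 + 27*π/2.


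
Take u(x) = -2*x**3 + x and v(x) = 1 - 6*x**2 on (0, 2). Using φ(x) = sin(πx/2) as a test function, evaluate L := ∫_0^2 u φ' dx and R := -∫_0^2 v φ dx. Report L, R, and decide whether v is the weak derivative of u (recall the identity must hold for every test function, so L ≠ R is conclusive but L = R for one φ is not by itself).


LHS = -192/π^3 + 44/π, RHS = -192/π^3 + 44/π. Yes, v = u' weakly.

u(x) = -2*x**3 + x, classical derivative u'(x) = 1 - 6*x**2.
φ(x) = sin(πx/2), so φ'(x) = π*cos(π*x/2)/2.
Note φ(0) = φ(2) = 0, so the boundary term u·φ vanishes.
LHS = ∫_0^2 u(x) φ'(x) dx = ∫_0^2 (-π*x^3*cos(π*x/2) + π*x*cos(π*x/2)/2) dx. Term by term:
  ∫_0^2 π*x*cos(π*x/2)/2 dx = -4/π;  ∫_0^2 -π*x^3*cos(π*x/2) dx = -192/π^3 + 48/π.
Sum: -4/π + -192/π^3 + 48/π = -192/π^3 + 44/π.
So LHS = -192/π^3 + 44/π.
∫_0^2 v(x) φ(x) dx = ∫_0^2 (-6*x^2*sin(π*x/2) + sin(π*x/2)) dx. Term by term:
  ∫_0^2 -6*x^2*sin(π*x/2) dx = -48/π + 192/π^3;  ∫_0^2 sin(π*x/2) dx = 4/π.
Sum: -48/π + 192/π^3 + 4/π = -44/π + 192/π^3.
So RHS = -∫_0^2 v(x) φ(x) dx = -192/π^3 + 44/π.
LHS = RHS, so the identity holds for this test φ.
Moreover u is smooth here and v(x) = u'(x) = 1 - 6*x**2 pointwise, so the identity holds for every test function. Hence v is the weak derivative of u.


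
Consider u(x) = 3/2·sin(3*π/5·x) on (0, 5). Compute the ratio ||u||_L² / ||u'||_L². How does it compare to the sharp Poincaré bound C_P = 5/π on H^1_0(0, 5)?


||u||_L² / ||u'||_L² = 5/(3*π) < C_P = 5/π.

u(x) = 3/2·sin(3*π/5·x), so u'(x) = 9*π*cos(3*π*x/5)/10.
Writing u(x) = A·sin(kπx/L) with A = 3/2 and k = 3, use ∫_0^L sin²(kπx/L) dx = L/2 and ∫_0^L cos²(kπx/L) dx = L/2.
u² = 9/4·sin²(3*π/5·x) and (u')² = 81*π^2/100·cos²(3*π/5·x), and each of sin², cos² integrates to L/2 = 5/2 over (0, 5).
∫_0^5 u² dx = 45/8, so ||u||_L² = 3*sqrt(10)/4.
∫_0^5 (u')² dx = 81*π^2/40, so ||u'||_L² = 9*sqrt(10)*π/20.
Ratio ||u||_L² / ||u'||_L² = 5/(3*π).
Sharp Poincaré constant on H^1_0(0, 5) is C_P = L/π = 5/π, achieved by sin(π/5·x).
This is the k = 3 harmonic; the ratio L/(kπ) is strictly less than C_P = L/π, consistent with the sharp inequality ||u||_L² ≤ C_P ||u'||_L².


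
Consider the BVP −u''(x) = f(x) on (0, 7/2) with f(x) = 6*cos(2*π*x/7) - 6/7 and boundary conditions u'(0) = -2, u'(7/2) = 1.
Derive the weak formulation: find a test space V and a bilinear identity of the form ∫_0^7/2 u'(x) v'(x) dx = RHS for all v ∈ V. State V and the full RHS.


V = H^1(0, 7/2) (v unrestricted at boundary; u is determined up to an additive constant); weak form: ∫_0^7/2 u'v' dx = ∫_0^7/2 (6*cos(2*π*x/7) - 6/7) v dx + v(7/2) + 2·v(0) for all v ∈ V.

Multiply both sides by a test function v and integrate from 0 to 7/2:
  ∫_0^7/2 −u''(x) v(x) dx = ∫_0^7/2 f(x) v(x) dx.
Integrate the LHS by parts once:
  ∫_0^7/2 −u'' v dx = −[u'(x) v(x)]_0^7/2 + ∫_0^7/2 u'(x) v'(x) dx.
Thus ∫_0^7/2 u'(x) v'(x) dx = ∫_0^7/2 f(x) v(x) dx + [u'(x) v(x)]_0^7/2.
Choose V so that boundary terms are either known or forced to vanish.
u has inhomogeneous Neumann u'(0) = -2, u'(7/2) = 1. [u' v]_0^7/2 = (1)·v(7/2) − (-2)·v(0) = v(7/2) + 2·v(0). Take V = H^1(0, 7/2); boundary term becomes part of RHS.
Weak formulation: find u (satisfying any essential BC) such that ∫_0^7/2 u'(x) v'(x) dx = ∫_0^7/2 f v dx + v(7/2) + 2·v(0) for all v ∈ V (Neumann data are natural BCs: they enter the RHS as boundary terms).
Substituting f(x) = 6*cos(2*π*x/7) - 6/7, the right-hand side is ∫_0^7/2 (6*cos(2*π*x/7) - 6/7) v dx + v(7/2) + 2·v(0).
Compatibility check (pure Neumann): taking v ≡ 1 ∈ V gives 0 = ∫_0^7/2 f dx + (1) − (-2), i.e. ∫_0^7/2 f dx must equal u'(0) − u'(7/2) = -3. Indeed ∫_0^7/2 (6*cos(2*π*x/7) - 6/7) dx = -3, so the data are compatible. The solution is then unique only up to an additive constant (fix it e.g. by requiring ∫_0^7/2 u dx = 0).


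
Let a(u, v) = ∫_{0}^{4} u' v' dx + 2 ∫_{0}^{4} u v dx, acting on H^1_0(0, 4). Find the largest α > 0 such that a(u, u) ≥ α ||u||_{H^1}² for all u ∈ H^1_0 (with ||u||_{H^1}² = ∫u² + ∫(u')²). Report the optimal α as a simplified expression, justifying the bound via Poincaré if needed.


α = 1

Coercivity of a(·,·) on H^1_0(0, 4) means a(u, u) ≥ α ||u||_{H^1}² for every u ∈ H^1_0.
The interval has length L = 4, and Poincaré/coercivity depend only on L. Here a(u, u) = ∫(u')² + (2)·∫u².
Here c = 2 ≥ 1, so a(u,u) = ∫(u')² + c∫u² ≥ ∫(u')² + ∫u² = ||u||_{H^1}², i.e. α = 1 works. No larger α is possible: a(u,u) ≥ α||u||_{H^1}² means (1−α)∫(u')² ≥ (α−c)∫u², and for the modes u_n = sin(nπ(x−x₀)/L) (x₀ the left endpoint) one has ∫u_n²/∫(u_n')² = (L/(nπ))² → 0, so a(u_n,u_n)/||u_n||_{H^1}² → 1. Hence the optimal constant is α = 1.
Therefore α = 1.


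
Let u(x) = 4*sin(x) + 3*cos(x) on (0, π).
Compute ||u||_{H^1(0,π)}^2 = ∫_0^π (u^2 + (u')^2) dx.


||u||_{H^1(0,π)}^2 = 25*π

u'(x) = -3*sin(x) + 4*cos(x).
Expand u² and (u')² and integrate term by term on (0, π), using: for integers n ≥ 1, ∫_0^π sin²(nx) dx = ∫_0^π cos²(nx) dx = π/2; for n ≠ n', ∫_0^π sin(nx)sin(n'x) dx = ∫_0^π cos(nx)cos(n'x) dx = 0; and by product-to-sum, ∫_0^π sin(nx)cos(n'x) dx = ½∫_0^π [sin((n+n')x) + sin((n−n')x)] dx, which is 0 when n+n' is even and 2n/(n²−n'²) when n+n' is odd (it need not vanish on (0, π)).
  u² squared terms: (3)²·∫cos(x)² dx = 9·π/2 = 9*π/2;  (4)²·∫sin(x)² dx = 16·π/2 = 8*π.
  u² cross terms: 2·(3)·(4)·∫cos(x)·sin(x) dx = 24·(0) = 0.
  So ∫_0^π u² dx = 9*π/2 + 8*π + 0 = 25*π/2.
  (u')² squared terms: (-3)²·∫sin(x)² dx = 9·π/2 = 9*π/2;  (4)²·∫cos(x)² dx = 16·π/2 = 8*π.
  (u')² cross terms: 2·(-3)·(4)·∫sin(x)·cos(x) dx = -24·(0) = 0.
  So ∫_0^π (u')² dx = 9*π/2 + 8*π + 0 = 25*π/2.
||u||_{H^1}^2 = (25*π/2) + (25*π/2) = 25*π.


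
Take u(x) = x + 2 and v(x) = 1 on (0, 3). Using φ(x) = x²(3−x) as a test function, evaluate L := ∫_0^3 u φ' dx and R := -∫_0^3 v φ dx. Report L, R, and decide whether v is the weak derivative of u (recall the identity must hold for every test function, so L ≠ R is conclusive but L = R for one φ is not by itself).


LHS = -27/4, RHS = -27/4. Yes, v = u' weakly.

u(x) = x + 2, classical derivative u'(x) = 1.
φ(x) = x²(3−x), so φ'(x) = 3*x*(2 - x).
Note φ(0) = φ(3) = 0, so the boundary term u·φ vanishes.
LHS = ∫_0^3 u(x) φ'(x) dx = ∫_0^3 (-3*x^3 + 12*x) dx. Term by term:
  ∫_0^3 -3*x^3 dx = -243/4;  ∫_0^3 12*x dx = 54.
Sum: -243/4 + 54 = -27/4.
So LHS = -27/4.
∫_0^3 v(x) φ(x) dx = ∫_0^3 (-x^3 + 3*x^2) dx. Term by term:
  ∫_0^3 -x^3 dx = -81/4;  ∫_0^3 3*x^2 dx = 27.
Sum: -81/4 + 27 = 27/4.
So RHS = -∫_0^3 v(x) φ(x) dx = -27/4.
LHS = RHS, so the identity holds for this test φ.
Moreover u is smooth here and v(x) = u'(x) = 1 pointwise, so the identity holds for every test function. Hence v is the weak derivative of u.


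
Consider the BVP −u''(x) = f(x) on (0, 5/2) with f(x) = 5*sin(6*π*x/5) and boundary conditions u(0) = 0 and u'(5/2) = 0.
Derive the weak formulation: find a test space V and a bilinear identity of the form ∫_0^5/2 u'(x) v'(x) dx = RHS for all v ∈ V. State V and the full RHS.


V = {v ∈ H^1(0, 5/2) : v(0) = 0} (test functions vanish at x = 0 where u is specified); weak form: ∫_0^5/2 u'v' dx = ∫_0^5/2 (5*sin(6*π*x/5)) v dx for all v ∈ V.

Multiply both sides by a test function v and integrate from 0 to 5/2:
  ∫_0^5/2 −u''(x) v(x) dx = ∫_0^5/2 f(x) v(x) dx.
Integrate the LHS by parts once:
  ∫_0^5/2 −u'' v dx = −[u'(x) v(x)]_0^5/2 + ∫_0^5/2 u'(x) v'(x) dx.
Thus ∫_0^5/2 u'(x) v'(x) dx = ∫_0^5/2 f(x) v(x) dx + [u'(x) v(x)]_0^5/2.
Choose V so that boundary terms are either known or forced to vanish.
Mixed BC: u(0) = 0 (Dirichlet) and u'(5/2) = 0 (Neumann). Define V = {v ∈ H^1(0, 5/2) : v(0) = 0}. Then [u' v]_0^5/2 = u'(5/2)·v(5/2) − u'(0)·0 = 0.
Weak formulation: find u (satisfying any essential BC) such that ∫_0^5/2 u'(x) v'(x) dx = ∫_0^5/2 f v dx for all v ∈ V (Dirichlet at 0 absorbed into V; the Neumann datum at x = 5/2 is zero, so no boundary term remains).
Substituting f(x) = 5*sin(6*π*x/5), the right-hand side is ∫_0^5/2 (5*sin(6*π*x/5)) v dx.


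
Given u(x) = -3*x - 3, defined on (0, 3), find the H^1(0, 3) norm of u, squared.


||u||_{H^1}^2 = 216

The H^1 norm (squared) on an interval (0, L) is
  ||u||_{H^1}^2 = ∫_0^L u(x)^2 dx + ∫_0^L u'(x)^2 dx.
Compute u'(x) = -3.
Then u(x)^2 = 9*x**2 + 18*x + 9 and u'(x)^2 = 9.
Integrate each monomial from 0 to 3 using ∫_0^3 c·x^n dx = c·3^(n+1)/(n+1):
  ∫_0^3 u(x)^2 dx = ∫_0^3 (9*x^2 + 18*x + 9) dx. Term by term:
    ∫_0^3 9*x^2 dx = 81;  ∫_0^3 18*x dx = 81;  ∫_0^3 9 dx = 27.
  Sum: 81 + 81 + 27 = 189.
  ∫_0^3 u'(x)^2 dx = ∫_0^3 (9) dx. Term by term:
    ∫_0^3 9 dx = 27.
Adding: ||u||_{H^1}^2 = 189 + 27 = 216.


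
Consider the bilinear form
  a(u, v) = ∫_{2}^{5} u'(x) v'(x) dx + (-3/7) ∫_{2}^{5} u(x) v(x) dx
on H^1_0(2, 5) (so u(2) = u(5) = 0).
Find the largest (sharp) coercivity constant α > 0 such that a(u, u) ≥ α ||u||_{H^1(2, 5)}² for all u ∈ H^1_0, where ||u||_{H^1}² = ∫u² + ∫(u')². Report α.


α = (-27/7 + π^2)/(9 + π^2)

Coercivity of a(·,·) on H^1_0(2, 5) means a(u, u) ≥ α ||u||_{H^1}² for every u ∈ H^1_0.
The interval has length L = 3, and Poincaré/coercivity depend only on L. Here a(u, u) = ∫(u')² + (-3/7)·∫u².
Here c = -3/7 < 0 with |c| < (π/L)² = π^2/9, so coercivity still holds. The condition a(u,u) ≥ α||u||_{H^1}² reads (1−α)∫(u')² ≥ (α−c)∫u². Any admissible α is ≤ 1 (rapidly oscillating u have ∫u²/∫(u')² → 0), and α = 1 would force 0 ≥ (1−c)∫u², impossible since c < 1; so 1−α > 0. By the sharp Poincaré inequality on H^1_0 of an interval of length L, ∫(u')² ≥ (π/L)²∫u² with equality for the first sine mode sin(π(x−x₀)/L) (x₀ the left endpoint), so the inequality holds for all u iff (1−α)(π/L)² ≥ α − c, i.e. α ≤ ((π/L)² + c)/((π/L)² + 1) = (1 + c(L/π)²)/(1 + (L/π)²). (Direct route, valid since c ≤ 0: Poincaré gives c∫u² ≥ c(L/π)²∫(u')², so a(u,u) ≥ (1 + c(L/π)²)∫(u')², while ||u||_{H^1}² ≤ (1 + (L/π)²)∫(u')²; dividing yields the same α.) With (π/L)² = π^2/9 and c = -3/7, the largest admissible constant is α = ((π/L)² + c)/((π/L)² + 1).
Simplifying, α = (-27/7 + π^2)/(9 + π^2).


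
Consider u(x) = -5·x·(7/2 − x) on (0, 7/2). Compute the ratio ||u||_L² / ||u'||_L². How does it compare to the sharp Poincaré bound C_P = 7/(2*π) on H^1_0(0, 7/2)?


||u||_L² / ||u'||_L² = 7*sqrt(10)/20 < C_P = 7/(2*π).

u(x) = -5·x·(7/2 − x), so u'(x) = 10*x - 35/2.
u(x) = -5·x·(7/2 − x) vanishes at x = 0 and x = 7/2, so u ∈ H^1_0(0, 7/2). Differentiate via the product rule and integrate the resulting polynomials term by term.
  ∫_0^7/2 u² dx = ∫_0^7/2 (25*x^4 - 175*x^3 + 1225*x^2/4) dx. Term by term:
    ∫_0^7/2 25*x^4 dx = 84035/32;  ∫_0^7/2 -175*x^3 dx = -420175/64;  ∫_0^7/2 1225*x^2/4 dx = 420175/96.
  Sum: 84035/32 − 420175/64 + 420175/96 = 84035/192.
  ∫_0^7/2 (u')² dx = ∫_0^7/2 (100*x^2 - 350*x + 1225/4) dx. Term by term:
    ∫_0^7/2 100*x^2 dx = 8575/6;  ∫_0^7/2 -350*x dx = -8575/4;  ∫_0^7/2 1225/4 dx = 8575/8.
  Sum: 8575/6 − 8575/4 + 8575/8 = 8575/24.
∫_0^7/2 u² dx = 84035/192, so ||u||_L² = 49*sqrt(105)/24.
∫_0^7/2 (u')² dx = 8575/24, so ||u'||_L² = 35*sqrt(42)/12.
Ratio ||u||_L² / ||u'||_L² = 7*sqrt(10)/20.
Sharp Poincaré constant on H^1_0(0, 7/2) is C_P = L/π = 7/(2*π), achieved by sin(2*π/7·x).
A polynomial bump cannot attain the sharp Poincaré constant (only the first sine eigenfunction does), so the ratio is strictly less than C_P, consistent with ||u||_L² ≤ C_P ||u'||_L².


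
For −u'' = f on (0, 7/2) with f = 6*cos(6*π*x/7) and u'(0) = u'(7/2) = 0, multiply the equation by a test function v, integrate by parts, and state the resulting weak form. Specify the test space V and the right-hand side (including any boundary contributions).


V = H^1(0, 7/2) (no boundary constraint on v; u is determined up to an additive constant); weak form: ∫_0^7/2 u'v' dx = ∫_0^7/2 (6*cos(6*π*x/7)) v dx for all v ∈ V.

Multiply both sides by a test function v and integrate from 0 to 7/2:
  ∫_0^7/2 −u''(x) v(x) dx = ∫_0^7/2 f(x) v(x) dx.
Integrate the LHS by parts once:
  ∫_0^7/2 −u'' v dx = −[u'(x) v(x)]_0^7/2 + ∫_0^7/2 u'(x) v'(x) dx.
Thus ∫_0^7/2 u'(x) v'(x) dx = ∫_0^7/2 f(x) v(x) dx + [u'(x) v(x)]_0^7/2.
Choose V so that boundary terms are either known or forced to vanish.
u has homogeneous Neumann: u'(0) = u'(7/2) = 0. So [u' v]_0^7/2 = 0·v(7/2) − 0·v(0) = 0 for any v; take V = H^1(0, 7/2).
Weak formulation: find u (satisfying any essential BC) such that ∫_0^7/2 u'(x) v'(x) dx = ∫_0^7/2 f v dx for all v ∈ V (homogeneous Neumann, so boundary terms vanish).
Substituting f(x) = 6*cos(6*π*x/7), the right-hand side is ∫_0^7/2 (6*cos(6*π*x/7)) v dx.
Compatibility check (pure Neumann): taking v ≡ 1 ∈ V gives 0 = ∫_0^7/2 f dx + (0) − (0), i.e. ∫_0^7/2 f dx must equal u'(0) − u'(7/2) = 0. Indeed ∫_0^7/2 (6*cos(6*π*x/7)) dx = 0, so the data are compatible. The solution is then unique only up to an additive constant (fix it e.g. by requiring ∫_0^7/2 u dx = 0).


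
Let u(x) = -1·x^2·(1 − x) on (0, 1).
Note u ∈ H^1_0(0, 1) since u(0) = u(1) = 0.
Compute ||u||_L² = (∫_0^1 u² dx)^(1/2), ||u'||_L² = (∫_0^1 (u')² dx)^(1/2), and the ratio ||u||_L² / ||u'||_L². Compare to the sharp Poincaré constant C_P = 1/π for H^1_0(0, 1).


||u||_L² / ||u'||_L² = sqrt(14)/14 < C_P = 1/π.

u(x) = -1·x^2·(1 − x), so u'(x) = x*(3*x - 2).
u(x) = -1·x^2·(1 − x) vanishes at x = 0 and x = 1, so u ∈ H^1_0(0, 1). Differentiate via the product rule and integrate the resulting polynomials term by term.
  ∫_0^1 u² dx = ∫_0^1 (x^6 - 2*x^5 + x^4) dx. Term by term:
    ∫_0^1 x^6 dx = 1/7;  ∫_0^1 -2*x^5 dx = -1/3;  ∫_0^1 x^4 dx = 1/5.
  Sum: 1/7 − 1/3 + 1/5 = 1/105.
  ∫_0^1 (u')² dx = ∫_0^1 (9*x^4 - 12*x^3 + 4*x^2) dx. Term by term:
    ∫_0^1 9*x^4 dx = 9/5;  ∫_0^1 -12*x^3 dx = -3;  ∫_0^1 4*x^2 dx = 4/3.
  Sum: 9/5 − 3 + 4/3 = 2/15.
∫_0^1 u² dx = 1/105, so ||u||_L² = sqrt(105)/105.
∫_0^1 (u')² dx = 2/15, so ||u'||_L² = sqrt(30)/15.
Ratio ||u||_L² / ||u'||_L² = sqrt(14)/14.
Sharp Poincaré constant on H^1_0(0, 1) is C_P = L/π = 1/π, achieved by sin(π·x).
A polynomial bump cannot attain the sharp Poincaré constant (only the first sine eigenfunction does), so the ratio is strictly less than C_P, consistent with ||u||_L² ≤ C_P ||u'||_L².


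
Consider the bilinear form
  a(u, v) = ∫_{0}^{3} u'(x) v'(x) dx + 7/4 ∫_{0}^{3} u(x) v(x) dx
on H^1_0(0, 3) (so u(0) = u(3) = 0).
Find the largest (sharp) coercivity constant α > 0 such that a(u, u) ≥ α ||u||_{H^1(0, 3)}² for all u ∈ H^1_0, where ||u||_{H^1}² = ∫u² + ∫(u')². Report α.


α = 1

Coercivity of a(·,·) on H^1_0(0, 3) means a(u, u) ≥ α ||u||_{H^1}² for every u ∈ H^1_0.
The interval has length L = 3, and Poincaré/coercivity depend only on L. Here a(u, u) = ∫(u')² + (7/4)·∫u².
Here c = 7/4 ≥ 1, so a(u,u) = ∫(u')² + c∫u² ≥ ∫(u')² + ∫u² = ||u||_{H^1}², i.e. α = 1 works. No larger α is possible: a(u,u) ≥ α||u||_{H^1}² means (1−α)∫(u')² ≥ (α−c)∫u², and for the modes u_n = sin(nπ(x−x₀)/L) (x₀ the left endpoint) one has ∫u_n²/∫(u_n')² = (L/(nπ))² → 0, so a(u_n,u_n)/||u_n||_{H^1}² → 1. Hence the optimal constant is α = 1.
Therefore α = 1.


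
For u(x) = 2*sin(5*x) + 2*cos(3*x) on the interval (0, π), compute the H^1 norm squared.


||u||_{H^1(0,π)}^2 = 72*π

u'(x) = -6*sin(3*x) + 10*cos(5*x).
Expand u² and (u')² and integrate term by term on (0, π), using: for integers n ≥ 1, ∫_0^π sin²(nx) dx = ∫_0^π cos²(nx) dx = π/2; for n ≠ n', ∫_0^π sin(nx)sin(n'x) dx = ∫_0^π cos(nx)cos(n'x) dx = 0; and by product-to-sum, ∫_0^π sin(nx)cos(n'x) dx = ½∫_0^π [sin((n+n')x) + sin((n−n')x)] dx, which is 0 when n+n' is even and 2n/(n²−n'²) when n+n' is odd (it need not vanish on (0, π)).
  u² squared terms: (2)²·∫cos(3x)² dx = 4·π/2 = 2*π;  (2)²·∫sin(5x)² dx = 4·π/2 = 2*π.
  u² cross terms: 2·(2)·(2)·∫cos(3x)·sin(5x) dx = 8·(0) = 0.
  So ∫_0^π u² dx = 2*π + 2*π + 0 = 4*π.
  (u')² squared terms: (-6)²·∫sin(3x)² dx = 36·π/2 = 18*π;  (10)²·∫cos(5x)² dx = 100·π/2 = 50*π.
  (u')² cross terms: 2·(-6)·(10)·∫sin(3x)·cos(5x) dx = -120·(0) = 0.
  So ∫_0^π (u')² dx = 18*π + 50*π + 0 = 68*π.
||u||_{H^1}^2 = (4*π) + (68*π) = 72*π.


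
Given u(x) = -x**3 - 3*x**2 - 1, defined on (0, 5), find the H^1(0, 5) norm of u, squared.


||u||_{H^1}^2 = 640195/14

The H^1 norm (squared) on an interval (0, L) is
  ||u||_{H^1}^2 = ∫_0^L u(x)^2 dx + ∫_0^L u'(x)^2 dx.
Compute u'(x) = -3*x**2 - 6*x.
Then u(x)^2 = x**6 + 6*x**5 + 9*x**4 + 2*x**3 + 6*x**2 + 1 and u'(x)^2 = 9*x**4 + 36*x**3 + 36*x**2.
Integrate each monomial from 0 to 5 using ∫_0^5 c·x^n dx = c·5^(n+1)/(n+1):
  ∫_0^5 u(x)^2 dx = ∫_0^5 (x^6 + 6*x^5 + 9*x^4 + 2*x^3 + 6*x^2 + 1) dx. Term by term:
    ∫_0^5 x^6 dx = 78125/7;  ∫_0^5 6*x^5 dx = 15625;  ∫_0^5 9*x^4 dx = 5625;
    ∫_0^5 2*x^3 dx = 625/2;  ∫_0^5 6*x^2 dx = 250;  ∫_0^5 1 dx = 5.
  Sum: 78125/7 + 15625 + 5625 + 625/2 + 250 + 5 = 461695/14.
  ∫_0^5 u'(x)^2 dx = ∫_0^5 (9*x^4 + 36*x^3 + 36*x^2) dx. Term by term:
    ∫_0^5 9*x^4 dx = 5625;  ∫_0^5 36*x^3 dx = 5625;  ∫_0^5 36*x^2 dx = 1500.
  Sum: 5625 + 5625 + 1500 = 12750.
Adding: ||u||_{H^1}^2 = 461695/14 + 12750 = 640195/14.


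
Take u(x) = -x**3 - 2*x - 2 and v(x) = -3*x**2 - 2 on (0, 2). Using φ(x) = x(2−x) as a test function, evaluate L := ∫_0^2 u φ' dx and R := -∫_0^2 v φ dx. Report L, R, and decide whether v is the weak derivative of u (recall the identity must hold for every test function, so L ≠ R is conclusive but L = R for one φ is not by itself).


LHS = 112/15, RHS = 112/15. Yes, v = u' weakly.

u(x) = -x**3 - 2*x - 2, classical derivative u'(x) = -3*x**2 - 2.
φ(x) = x(2−x), so φ'(x) = 2 - 2*x.
Note φ(0) = φ(2) = 0, so the boundary term u·φ vanishes.
LHS = ∫_0^2 u(x) φ'(x) dx = ∫_0^2 (2*x^4 - 2*x^3 + 4*x^2 - 4) dx. Term by term:
  ∫_0^2 2*x^4 dx = 64/5;  ∫_0^2 -2*x^3 dx = -8;  ∫_0^2 4*x^2 dx = 32/3;
  ∫_0^2 -4 dx = -8.
Sum: 64/5 − 8 + 32/3 − 8 = 112/15.
So LHS = 112/15.
∫_0^2 v(x) φ(x) dx = ∫_0^2 (3*x^4 - 6*x^3 + 2*x^2 - 4*x) dx. Term by term:
  ∫_0^2 3*x^4 dx = 96/5;  ∫_0^2 -6*x^3 dx = -24;  ∫_0^2 2*x^2 dx = 16/3;
  ∫_0^2 -4*x dx = -8.
Sum: 96/5 − 24 + 16/3 − 8 = -112/15.
So RHS = -∫_0^2 v(x) φ(x) dx = 112/15.
LHS = RHS, so the identity holds for this test φ.
Moreover u is smooth here and v(x) = u'(x) = -3*x**2 - 2 pointwise, so the identity holds for every test function. Hence v is the weak derivative of u.


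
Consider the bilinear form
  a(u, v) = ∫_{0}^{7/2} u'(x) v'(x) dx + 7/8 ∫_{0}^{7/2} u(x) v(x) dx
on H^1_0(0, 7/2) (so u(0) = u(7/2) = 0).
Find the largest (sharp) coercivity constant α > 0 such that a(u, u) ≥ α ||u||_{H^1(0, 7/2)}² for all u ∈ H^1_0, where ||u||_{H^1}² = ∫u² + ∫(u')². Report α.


α = (32*π^2 + 343)/(8*(4*π^2 + 49))

Coercivity of a(·,·) on H^1_0(0, 7/2) means a(u, u) ≥ α ||u||_{H^1}² for every u ∈ H^1_0.
The interval has length L = 7/2, and Poincaré/coercivity depend only on L. Here a(u, u) = ∫(u')² + (7/8)·∫u².
Here 0 < c = 7/8 < 1. The condition a(u,u) ≥ α||u||_{H^1}² reads (1−α)∫(u')² ≥ (α−c)∫u². Any admissible α is ≤ 1 (rapidly oscillating u have ∫u²/∫(u')² → 0), and α = 1 would force 0 ≥ (1−c)∫u², impossible since c < 1; so 1−α > 0. By the sharp Poincaré inequality on H^1_0 of an interval of length L, ∫(u')² ≥ (π/L)²∫u² with equality for the first sine mode sin(π(x−x₀)/L) (x₀ the left endpoint), so the inequality holds for all u iff (1−α)(π/L)² ≥ α − c, i.e. α ≤ ((π/L)² + c)/((π/L)² + 1) = (1 + c(L/π)²)/(1 + (L/π)²). With (π/L)² = 4*π^2/49 and c = 7/8, the largest admissible constant is α = ((π/L)² + c)/((π/L)² + 1).
Simplifying, α = (32*π^2 + 343)/(8*(4*π^2 + 49)).


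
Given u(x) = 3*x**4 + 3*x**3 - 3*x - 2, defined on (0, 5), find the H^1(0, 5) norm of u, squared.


||u||_{H^1}^2 = 142025395/28

The H^1 norm (squared) on an interval (0, L) is
  ||u||_{H^1}^2 = ∫_0^L u(x)^2 dx + ∫_0^L u'(x)^2 dx.
Compute u'(x) = 12*x**3 + 9*x**2 - 3.
Then u(x)^2 = 9*x**8 + 18*x**7 + 9*x**6 - 18*x**5 - 30*x**4 - 12*x**3 + 9*x**2 + 12*x + 4 and u'(x)^2 = 144*x**6 + 216*x**5 + 81*x**4 - 72*x**3 - 54*x**2 + 9.
Integrate each monomial from 0 to 5 using ∫_0^5 c·x^n dx = c·5^(n+1)/(n+1):
  ∫_0^5 u(x)^2 dx = ∫_0^5 (9*x^8 + 18*x^7 + 9*x^6 - 18*x^5 - 30*x^4 - 12*x^3 + 9*x^2 + 12*x + 4) dx. Term by term:
    ∫_0^5 9*x^8 dx = 1953125;  ∫_0^5 18*x^7 dx = 3515625/4;  ∫_0^5 9*x^6 dx = 703125/7;
    ∫_0^5 -18*x^5 dx = -46875;  ∫_0^5 -30*x^4 dx = -18750;  ∫_0^5 -12*x^3 dx = -1875;
    ∫_0^5 9*x^2 dx = 375;  ∫_0^5 12*x dx = 150;  ∫_0^5 4 dx = 20.
  Sum: 1953125 + 3515625/4 + 703125/7 − 46875 − 18750 − 1875 + 375 + 150 + 20 = 80234635/28.
  ∫_0^5 u'(x)^2 dx = ∫_0^5 (144*x^6 + 216*x^5 + 81*x^4 - 72*x^3 - 54*x^2 + 9) dx. Term by term:
    ∫_0^5 144*x^6 dx = 11250000/7;  ∫_0^5 216*x^5 dx = 562500;  ∫_0^5 81*x^4 dx = 50625;
    ∫_0^5 -72*x^3 dx = -11250;  ∫_0^5 -54*x^2 dx = -2250;  ∫_0^5 9 dx = 45.
  Sum: 11250000/7 + 562500 + 50625 − 11250 − 2250 + 45 = 15447690/7.
Adding: ||u||_{H^1}^2 = 80234635/28 + 15447690/7 = 142025395/28.


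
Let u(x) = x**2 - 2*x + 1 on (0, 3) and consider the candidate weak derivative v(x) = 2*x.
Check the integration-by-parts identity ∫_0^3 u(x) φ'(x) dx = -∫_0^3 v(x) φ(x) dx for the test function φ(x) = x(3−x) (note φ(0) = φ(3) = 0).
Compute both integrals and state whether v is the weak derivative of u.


LHS = -9/2, RHS = -27/2. No, v is not the weak derivative of u.

u(x) = x**2 - 2*x + 1, classical derivative u'(x) = 2*x - 2.
φ(x) = x(3−x), so φ'(x) = 3 - 2*x.
Note φ(0) = φ(3) = 0, so the boundary term u·φ vanishes.
LHS = ∫_0^3 u(x) φ'(x) dx = ∫_0^3 (-2*x^3 + 7*x^2 - 8*x + 3) dx. Term by term:
  ∫_0^3 -2*x^3 dx = -81/2;  ∫_0^3 7*x^2 dx = 63;  ∫_0^3 -8*x dx = -36;
  ∫_0^3 3 dx = 9.
Sum: -81/2 + 63 − 36 + 9 = -9/2.
So LHS = -9/2.
∫_0^3 v(x) φ(x) dx = ∫_0^3 (-2*x^3 + 6*x^2) dx. Term by term:
  ∫_0^3 -2*x^3 dx = -81/2;  ∫_0^3 6*x^2 dx = 54.
Sum: -81/2 + 54 = 27/2.
So RHS = -∫_0^3 v(x) φ(x) dx = -27/2.
LHS − RHS = 9 ≠ 0, so the identity fails.
(For a valid weak derivative the identity must hold for EVERY test function, in particular this one. The failure shows v is NOT the weak derivative of u.)
Correct weak derivative would be u'(x) = 2*x - 2.


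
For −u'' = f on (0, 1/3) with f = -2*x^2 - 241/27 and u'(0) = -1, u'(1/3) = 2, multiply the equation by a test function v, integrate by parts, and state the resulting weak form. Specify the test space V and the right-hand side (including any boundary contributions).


V = H^1(0, 1/3) (v unrestricted at boundary; u is determined up to an additive constant); weak form: ∫_0^1/3 u'v' dx = ∫_0^1/3 (-2*x^2 - 241/27) v dx + 2·v(1/3) + v(0) for all v ∈ V.

Multiply both sides by a test function v and integrate from 0 to 1/3:
  ∫_0^1/3 −u''(x) v(x) dx = ∫_0^1/3 f(x) v(x) dx.
Integrate the LHS by parts once:
  ∫_0^1/3 −u'' v dx = −[u'(x) v(x)]_0^1/3 + ∫_0^1/3 u'(x) v'(x) dx.
Thus ∫_0^1/3 u'(x) v'(x) dx = ∫_0^1/3 f(x) v(x) dx + [u'(x) v(x)]_0^1/3.
Choose V so that boundary terms are either known or forced to vanish.
u has inhomogeneous Neumann u'(0) = -1, u'(1/3) = 2. [u' v]_0^1/3 = (2)·v(1/3) − (-1)·v(0) = 2·v(1/3) + v(0). Take V = H^1(0, 1/3); boundary term becomes part of RHS.
Weak formulation: find u (satisfying any essential BC) such that ∫_0^1/3 u'(x) v'(x) dx = ∫_0^1/3 f v dx + 2·v(1/3) + v(0) for all v ∈ V (Neumann data are natural BCs: they enter the RHS as boundary terms).
Substituting f(x) = -2*x^2 - 241/27, the right-hand side is ∫_0^1/3 (-2*x^2 - 241/27) v dx + 2·v(1/3) + v(0).
Compatibility check (pure Neumann): taking v ≡ 1 ∈ V gives 0 = ∫_0^1/3 f dx + (2) − (-1), i.e. ∫_0^1/3 f dx must equal u'(0) − u'(1/3) = -3. Indeed ∫_0^1/3 (-2*x^2 - 241/27) dx = -3, so the data are compatible. The solution is then unique only up to an additive constant (fix it e.g. by requiring ∫_0^1/3 u dx = 0).


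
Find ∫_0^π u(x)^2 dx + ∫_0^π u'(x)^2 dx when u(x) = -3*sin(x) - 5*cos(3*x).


||u||_{H^1(0,π)}^2 = 134*π

u'(x) = 15*sin(3*x) - 3*cos(x).
Expand u² and (u')² and integrate term by term on (0, π), using: for integers n ≥ 1, ∫_0^π sin²(nx) dx = ∫_0^π cos²(nx) dx = π/2; for n ≠ n', ∫_0^π sin(nx)sin(n'x) dx = ∫_0^π cos(nx)cos(n'x) dx = 0; and by product-to-sum, ∫_0^π sin(nx)cos(n'x) dx = ½∫_0^π [sin((n+n')x) + sin((n−n')x)] dx, which is 0 when n+n' is even and 2n/(n²−n'²) when n+n' is odd (it need not vanish on (0, π)).
  u² squared terms: (-5)²·∫cos(3x)² dx = 25·π/2 = 25*π/2;  (-3)²·∫sin(x)² dx = 9·π/2 = 9*π/2.
  u² cross terms: 2·(-5)·(-3)·∫cos(3x)·sin(x) dx = 30·(0) = 0.
  So ∫_0^π u² dx = 25*π/2 + 9*π/2 + 0 = 17*π.
  (u')² squared terms: (-3)²·∫cos(x)² dx = 9·π/2 = 9*π/2;  (15)²·∫sin(3x)² dx = 225·π/2 = 225*π/2.
  (u')² cross terms: 2·(-3)·(15)·∫cos(x)·sin(3x) dx = -90·(0) = 0.
  So ∫_0^π (u')² dx = 9*π/2 + 225*π/2 + 0 = 117*π.
||u||_{H^1}^2 = (17*π) + (117*π) = 134*π.


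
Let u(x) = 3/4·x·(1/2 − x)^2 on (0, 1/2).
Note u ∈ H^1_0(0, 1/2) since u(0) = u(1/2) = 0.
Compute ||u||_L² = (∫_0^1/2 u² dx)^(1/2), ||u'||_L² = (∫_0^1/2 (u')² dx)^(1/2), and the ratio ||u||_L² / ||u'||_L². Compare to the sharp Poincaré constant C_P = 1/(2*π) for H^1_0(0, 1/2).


||u||_L² / ||u'||_L² = sqrt(14)/28 < C_P = 1/(2*π).

u(x) = 3/4·x·(1/2 − x)^2, so u'(x) = 9*x^2/4 - 3*x/2 + 3/16.
u(x) = 3/4·x·(1/2 − x)^2 vanishes at x = 0 and x = 1/2, so u ∈ H^1_0(0, 1/2). Differentiate via the product rule and integrate the resulting polynomials term by term.
  ∫_0^1/2 u² dx = ∫_0^1/2 (9*x^6/16 - 9*x^5/8 + 27*x^4/32 - 9*x^3/32 + 9*x^2/256) dx. Term by term:
    ∫_0^1/2 9*x^6/16 dx = 9/14336;  ∫_0^1/2 -9*x^5/8 dx = -3/1024;  ∫_0^1/2 27*x^4/32 dx = 27/5120;
    ∫_0^1/2 -9*x^3/32 dx = -9/2048;  ∫_0^1/2 9*x^2/256 dx = 3/2048.
  Sum: 9/14336 − 3/1024 + 27/5120 − 9/2048 + 3/2048 = 3/71680.
  ∫_0^1/2 (u')² dx = ∫_0^1/2 (81*x^4/16 - 27*x^3/4 + 99*x^2/32 - 9*x/16 + 9/256) dx. Term by term:
    ∫_0^1/2 81*x^4/16 dx = 81/2560;  ∫_0^1/2 -27*x^3/4 dx = -27/256;  ∫_0^1/2 99*x^2/32 dx = 33/256;
    ∫_0^1/2 -9*x/16 dx = -9/128;  ∫_0^1/2 9/256 dx = 9/512.
  Sum: 81/2560 − 27/256 + 33/256 − 9/128 + 9/512 = 3/1280.
∫_0^1/2 u² dx = 3/71680, so ||u||_L² = sqrt(210)/2240.
∫_0^1/2 (u')² dx = 3/1280, so ||u'||_L² = sqrt(15)/80.
Ratio ||u||_L² / ||u'||_L² = sqrt(14)/28.
Sharp Poincaré constant on H^1_0(0, 1/2) is C_P = L/π = 1/(2*π), achieved by sin(2*π·x).
A polynomial bump cannot attain the sharp Poincaré constant (only the first sine eigenfunction does), so the ratio is strictly less than C_P, consistent with ||u||_L² ≤ C_P ||u'||_L².


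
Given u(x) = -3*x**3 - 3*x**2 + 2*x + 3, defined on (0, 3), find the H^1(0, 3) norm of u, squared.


||u||_{H^1}^2 = 715971/70

The H^1 norm (squared) on an interval (0, L) is
  ||u||_{H^1}^2 = ∫_0^L u(x)^2 dx + ∫_0^L u'(x)^2 dx.
Compute u'(x) = -9*x**2 - 6*x + 2.
Then u(x)^2 = 9*x**6 + 18*x**5 - 3*x**4 - 30*x**3 - 14*x**2 + 12*x + 9 and u'(x)^2 = 81*x**4 + 108*x**3 - 24*x + 4.
Integrate each monomial from 0 to 3 using ∫_0^3 c·x^n dx = c·3^(n+1)/(n+1):
  ∫_0^3 u(x)^2 dx = ∫_0^3 (9*x^6 + 18*x^5 - 3*x^4 - 30*x^3 - 14*x^2 + 12*x + 9) dx. Term by term:
    ∫_0^3 9*x^6 dx = 19683/7;  ∫_0^3 18*x^5 dx = 2187;  ∫_0^3 -3*x^4 dx = -729/5;
    ∫_0^3 -30*x^3 dx = -1215/2;  ∫_0^3 -14*x^2 dx = -126;  ∫_0^3 12*x dx = 54;
    ∫_0^3 9 dx = 27.
  Sum: 19683/7 + 2187 − 729/5 − 1215/2 − 126 + 54 + 27 = 294039/70.
  ∫_0^3 u'(x)^2 dx = ∫_0^3 (81*x^4 + 108*x^3 - 24*x + 4) dx. Term by term:
    ∫_0^3 81*x^4 dx = 19683/5;  ∫_0^3 108*x^3 dx = 2187;  ∫_0^3 -24*x dx = -108;
    ∫_0^3 4 dx = 12.
  Sum: 19683/5 + 2187 − 108 + 12 = 30138/5.
Adding: ||u||_{H^1}^2 = 294039/70 + 30138/5 = 715971/70.


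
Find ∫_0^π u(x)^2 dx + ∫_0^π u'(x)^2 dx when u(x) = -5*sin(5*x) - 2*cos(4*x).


||u||_{H^1(0,π)}^2 = 3400/9 + 359*π

u'(x) = 8*sin(4*x) - 25*cos(5*x).
Expand u² and (u')² and integrate term by term on (0, π), using: for integers n ≥ 1, ∫_0^π sin²(nx) dx = ∫_0^π cos²(nx) dx = π/2; for n ≠ n', ∫_0^π sin(nx)sin(n'x) dx = ∫_0^π cos(nx)cos(n'x) dx = 0; and by product-to-sum, ∫_0^π sin(nx)cos(n'x) dx = ½∫_0^π [sin((n+n')x) + sin((n−n')x)] dx, which is 0 when n+n' is even and 2n/(n²−n'²) when n+n' is odd (it need not vanish on (0, π)).
  u² squared terms: (-5)²·∫sin(5x)² dx = 25·π/2 = 25*π/2;  (-2)²·∫cos(4x)² dx = 4·π/2 = 2*π.
  u² cross terms: 2·(-5)·(-2)·∫sin(5x)·cos(4x) dx = 20·(10/9) = 200/9.
  So ∫_0^π u² dx = 25*π/2 + 2*π + 200/9 = 200/9 + 29*π/2.
  (u')² squared terms: (-25)²·∫cos(5x)² dx = 625·π/2 = 625*π/2;  (8)²·∫sin(4x)² dx = 64·π/2 = 32*π.
  (u')² cross terms: 2·(-25)·(8)·∫cos(5x)·sin(4x) dx = -400·(-8/9) = 3200/9.
  So ∫_0^π (u')² dx = 625*π/2 + 32*π + 3200/9 = 3200/9 + 689*π/2.
||u||_{H^1}^2 = (200/9 + 29*π/2) + (3200/9 + 689*π/2) = 3400/9 + 359*π.


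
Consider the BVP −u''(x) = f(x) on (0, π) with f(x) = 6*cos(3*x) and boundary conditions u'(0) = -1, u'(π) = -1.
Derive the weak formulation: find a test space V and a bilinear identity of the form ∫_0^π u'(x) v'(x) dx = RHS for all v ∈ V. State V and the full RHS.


V = H^1(0, π) (v unrestricted at boundary; u is determined up to an additive constant); weak form: ∫_0^π u'v' dx = ∫_0^π (6*cos(3*x)) v dx − v(π) + v(0) for all v ∈ V.

Multiply both sides by a test function v and integrate from 0 to π:
  ∫_0^π −u''(x) v(x) dx = ∫_0^π f(x) v(x) dx.
Integrate the LHS by parts once:
  ∫_0^π −u'' v dx = −[u'(x) v(x)]_0^π + ∫_0^π u'(x) v'(x) dx.
Thus ∫_0^π u'(x) v'(x) dx = ∫_0^π f(x) v(x) dx + [u'(x) v(x)]_0^π.
Choose V so that boundary terms are either known or forced to vanish.
u has inhomogeneous Neumann u'(0) = -1, u'(π) = -1. [u' v]_0^π = (-1)·v(π) − (-1)·v(0) = − v(π) + v(0). Take V = H^1(0, π); boundary term becomes part of RHS.
Weak formulation: find u (satisfying any essential BC) such that ∫_0^π u'(x) v'(x) dx = ∫_0^π f v dx − v(π) + v(0) for all v ∈ V (Neumann data are natural BCs: they enter the RHS as boundary terms).
Substituting f(x) = 6*cos(3*x), the right-hand side is ∫_0^π (6*cos(3*x)) v dx − v(π) + v(0).
Compatibility check (pure Neumann): taking v ≡ 1 ∈ V gives 0 = ∫_0^π f dx + (-1) − (-1), i.e. ∫_0^π f dx must equal u'(0) − u'(π) = 0. Indeed ∫_0^π (6*cos(3*x)) dx = 0, so the data are compatible. The solution is then unique only up to an additive constant (fix it e.g. by requiring ∫_0^π u dx = 0).


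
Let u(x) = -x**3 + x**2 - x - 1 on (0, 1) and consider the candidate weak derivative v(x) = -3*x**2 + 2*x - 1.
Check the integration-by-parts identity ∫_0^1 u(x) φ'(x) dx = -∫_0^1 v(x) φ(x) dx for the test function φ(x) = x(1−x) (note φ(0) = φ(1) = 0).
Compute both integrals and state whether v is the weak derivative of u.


LHS = 3/20, RHS = 3/20. Yes, v = u' weakly.

u(x) = -x**3 + x**2 - x - 1, classical derivative u'(x) = -3*x**2 + 2*x - 1.
φ(x) = x(1−x), so φ'(x) = 1 - 2*x.
Note φ(0) = φ(1) = 0, so the boundary term u·φ vanishes.
LHS = ∫_0^1 u(x) φ'(x) dx = ∫_0^1 (2*x^4 - 3*x^3 + 3*x^2 + x - 1) dx. Term by term:
  ∫_0^1 2*x^4 dx = 2/5;  ∫_0^1 -3*x^3 dx = -3/4;  ∫_0^1 3*x^2 dx = 1;
  ∫_0^1 x dx = 1/2;  ∫_0^1 -1 dx = -1.
Sum: 2/5 − 3/4 + 1 + 1/2 − 1 = 3/20.
So LHS = 3/20.
∫_0^1 v(x) φ(x) dx = ∫_0^1 (3*x^4 - 5*x^3 + 3*x^2 - x) dx. Term by term:
  ∫_0^1 3*x^4 dx = 3/5;  ∫_0^1 -5*x^3 dx = -5/4;  ∫_0^1 3*x^2 dx = 1;
  ∫_0^1 -x dx = -1/2.
Sum: 3/5 − 5/4 + 1 − 1/2 = -3/20.
So RHS = -∫_0^1 v(x) φ(x) dx = 3/20.
LHS = RHS, so the identity holds for this test φ.
Moreover u is smooth here and v(x) = u'(x) = -3*x**2 + 2*x - 1 pointwise, so the identity holds for every test function. Hence v is the weak derivative of u.


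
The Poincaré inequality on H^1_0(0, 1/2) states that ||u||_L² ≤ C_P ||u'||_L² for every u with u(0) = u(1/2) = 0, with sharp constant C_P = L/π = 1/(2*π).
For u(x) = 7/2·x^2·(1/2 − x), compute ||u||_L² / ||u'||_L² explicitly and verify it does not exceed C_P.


||u||_L² / ||u'||_L² = sqrt(14)/28 < C_P = 1/(2*π).

u(x) = 7/2·x^2·(1/2 − x), so u'(x) = 7*x*(1 - 3*x)/2.
u(x) = 7/2·x^2·(1/2 − x) vanishes at x = 0 and x = 1/2, so u ∈ H^1_0(0, 1/2). Differentiate via the product rule and integrate the resulting polynomials term by term.
  ∫_0^1/2 u² dx = ∫_0^1/2 (49*x^6/4 - 49*x^5/4 + 49*x^4/16) dx. Term by term:
    ∫_0^1/2 49*x^6/4 dx = 7/512;  ∫_0^1/2 -49*x^5/4 dx = -49/1536;  ∫_0^1/2 49*x^4/16 dx = 49/2560.
  Sum: 7/512 − 49/1536 + 49/2560 = 7/7680.
  ∫_0^1/2 (u')² dx = ∫_0^1/2 (441*x^4/4 - 147*x^3/2 + 49*x^2/4) dx. Term by term:
    ∫_0^1/2 441*x^4/4 dx = 441/640;  ∫_0^1/2 -147*x^3/2 dx = -147/128;  ∫_0^1/2 49*x^2/4 dx = 49/96.
  Sum: 441/640 − 147/128 + 49/96 = 49/960.
∫_0^1/2 u² dx = 7/7680, so ||u||_L² = sqrt(210)/480.
∫_0^1/2 (u')² dx = 49/960, so ||u'||_L² = 7*sqrt(15)/120.
Ratio ||u||_L² / ||u'||_L² = sqrt(14)/28.
Sharp Poincaré constant on H^1_0(0, 1/2) is C_P = L/π = 1/(2*π), achieved by sin(2*π·x).
A polynomial bump cannot attain the sharp Poincaré constant (only the first sine eigenfunction does), so the ratio is strictly less than C_P, consistent with ||u||_L² ≤ C_P ||u'||_L².


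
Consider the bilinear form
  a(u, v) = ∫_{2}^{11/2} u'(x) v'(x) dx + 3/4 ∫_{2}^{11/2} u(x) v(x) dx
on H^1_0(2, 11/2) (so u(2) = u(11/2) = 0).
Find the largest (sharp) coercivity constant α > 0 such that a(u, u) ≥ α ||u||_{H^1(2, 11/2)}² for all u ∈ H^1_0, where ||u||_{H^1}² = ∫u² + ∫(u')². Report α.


α = (147 + 16*π^2)/(4*(4*π^2 + 49))

Coercivity of a(·,·) on H^1_0(2, 11/2) means a(u, u) ≥ α ||u||_{H^1}² for every u ∈ H^1_0.
The interval has length L = 7/2, and Poincaré/coercivity depend only on L. Here a(u, u) = ∫(u')² + (3/4)·∫u².
Here 0 < c = 3/4 < 1. The condition a(u,u) ≥ α||u||_{H^1}² reads (1−α)∫(u')² ≥ (α−c)∫u². Any admissible α is ≤ 1 (rapidly oscillating u have ∫u²/∫(u')² → 0), and α = 1 would force 0 ≥ (1−c)∫u², impossible since c < 1; so 1−α > 0. By the sharp Poincaré inequality on H^1_0 of an interval of length L, ∫(u')² ≥ (π/L)²∫u² with equality for the first sine mode sin(π(x−x₀)/L) (x₀ the left endpoint), so the inequality holds for all u iff (1−α)(π/L)² ≥ α − c, i.e. α ≤ ((π/L)² + c)/((π/L)² + 1) = (1 + c(L/π)²)/(1 + (L/π)²). With (π/L)² = 4*π^2/49 and c = 3/4, the largest admissible constant is α = ((π/L)² + c)/((π/L)² + 1).
Simplifying, α = (147 + 16*π^2)/(4*(4*π^2 + 49)).
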